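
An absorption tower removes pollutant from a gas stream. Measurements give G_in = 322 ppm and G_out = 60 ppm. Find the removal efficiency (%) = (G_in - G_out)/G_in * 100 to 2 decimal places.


Efficiency = (G_in - G_out) / G_in * 100%
Efficiency = (322 - 60) / 322 * 100
Efficiency = 262 / 322 * 100
Efficiency = 81.37%


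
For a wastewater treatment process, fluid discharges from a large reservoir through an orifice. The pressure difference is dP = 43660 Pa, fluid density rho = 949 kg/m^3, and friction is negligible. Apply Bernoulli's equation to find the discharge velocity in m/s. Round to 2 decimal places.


v = sqrt(2*dP/rho)
v = sqrt(2*43660/949)
v = sqrt(92.012645)
v = 9.59 m/s


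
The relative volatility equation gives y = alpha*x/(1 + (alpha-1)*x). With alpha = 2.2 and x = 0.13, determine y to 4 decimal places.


y = alpha*x / (1 + (alpha-1)*x)
y = 2.2*0.13 / (1 + (2.2-1)*0.13)
y = 0.286 / (1 + 0.156)
y = 0.286 / 1.156
y = 0.2474


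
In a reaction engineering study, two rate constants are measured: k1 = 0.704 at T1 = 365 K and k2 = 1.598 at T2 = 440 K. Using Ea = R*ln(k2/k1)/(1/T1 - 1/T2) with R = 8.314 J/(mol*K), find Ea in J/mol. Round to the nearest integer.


Ea = R * ln(k2/k1) / (1/T1 - 1/T2)
ln(k2/k1) = ln(1.598/0.704) = 0.8197298
1/T1 - 1/T2 = 1/365 - 1/440 = 0.000466998755
Ea = 8.314 * 0.8197298 / 0.000466998755
Ea = 14594 J/mol


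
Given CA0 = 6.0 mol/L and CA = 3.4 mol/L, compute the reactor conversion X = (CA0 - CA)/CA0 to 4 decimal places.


X = (CA0 - CA) / CA0
X = (6.0 - 3.4) / 6.0
X = 2.6 / 6.0
X = 0.4333


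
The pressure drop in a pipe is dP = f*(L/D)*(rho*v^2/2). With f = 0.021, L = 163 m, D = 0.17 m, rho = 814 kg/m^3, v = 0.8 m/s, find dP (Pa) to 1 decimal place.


dP = f * (L/D) * (rho*v^2/2)
dP = 0.021 * (163/0.17) * (814*0.8^2/2)
L/D = 958.82352941
rho*v^2/2 = 814*0.64/2 = 260.48
dP = 0.021 * 958.82352941 * 260.48
dP = 5244.8 Pa


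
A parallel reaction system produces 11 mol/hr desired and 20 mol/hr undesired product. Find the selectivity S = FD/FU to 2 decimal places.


S = desired product rate / undesired product rate
S = 11 / 20
S = 0.55


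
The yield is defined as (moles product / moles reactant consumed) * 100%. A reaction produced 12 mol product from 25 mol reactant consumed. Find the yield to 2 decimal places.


Yield = (moles product / moles consumed) * 100%
Yield = (12 / 25) * 100
Yield = 0.48 * 100
Yield = 48.00%


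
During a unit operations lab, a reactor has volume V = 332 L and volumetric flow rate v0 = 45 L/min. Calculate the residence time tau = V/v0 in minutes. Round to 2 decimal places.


tau = V / v0
tau = 332 / 45
tau = 7.38 min


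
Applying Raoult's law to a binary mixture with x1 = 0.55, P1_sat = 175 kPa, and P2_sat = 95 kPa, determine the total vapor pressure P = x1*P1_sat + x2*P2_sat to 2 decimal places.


P = x1*P1_sat + x2*P2_sat
x2 = 1 - x1 = 1 - 0.55 = 0.45
P = 0.55*175 + 0.45*95
P = 96.25 + 42.75
P = 139.00 kPa


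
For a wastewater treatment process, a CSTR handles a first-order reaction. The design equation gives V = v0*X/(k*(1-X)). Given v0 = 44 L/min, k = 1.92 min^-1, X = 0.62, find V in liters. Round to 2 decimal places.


V = v0 * X / (k * (1 - X))
V = 44 * 0.62 / (1.92 * (1 - 0.62))
V = 27.28 / (1.92 * 0.38)
V = 27.28 / 0.7296
V = 37.39 L


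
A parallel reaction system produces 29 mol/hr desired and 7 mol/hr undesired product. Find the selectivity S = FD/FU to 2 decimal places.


S = desired product rate / undesired product rate
S = 29 / 7
S = 4.14


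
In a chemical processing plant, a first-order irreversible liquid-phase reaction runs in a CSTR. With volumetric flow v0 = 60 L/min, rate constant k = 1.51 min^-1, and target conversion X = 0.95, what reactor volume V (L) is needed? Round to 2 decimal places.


V = v0 * X / (k * (1 - X))
V = 60 * 0.95 / (1.51 * (1 - 0.95))
V = 57.0 / (1.51 * 0.05)
V = 57.0 / 0.0755
V = 754.97 L


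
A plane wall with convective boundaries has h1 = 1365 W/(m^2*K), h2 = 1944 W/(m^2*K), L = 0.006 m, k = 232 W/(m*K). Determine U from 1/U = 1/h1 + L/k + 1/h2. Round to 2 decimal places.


1/U = 1/h1 + L/k + 1/h2
1/U = 1/1365 + 0.006/232 + 1/1944
1/U = 0.0007326007 + 2.58621e-05 + 0.0005144033
1/U = 0.0012728661
U = 785.63 W/(m^2*K)


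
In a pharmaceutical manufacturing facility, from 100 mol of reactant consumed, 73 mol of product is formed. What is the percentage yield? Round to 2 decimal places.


Yield = (moles product / moles consumed) * 100%
Yield = (73 / 100) * 100
Yield = 0.73 * 100
Yield = 73.00%


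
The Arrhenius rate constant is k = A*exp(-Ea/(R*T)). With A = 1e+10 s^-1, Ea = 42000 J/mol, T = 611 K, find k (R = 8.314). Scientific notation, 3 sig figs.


k = A * exp(-Ea/(R*T))
k = 1e+10 * exp(-42000 / (8.314 * 611))
k = 1e+10 * exp(-8.267954)
k = 2.57e+06


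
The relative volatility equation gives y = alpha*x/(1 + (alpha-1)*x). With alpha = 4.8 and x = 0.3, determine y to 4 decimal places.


y = alpha*x / (1 + (alpha-1)*x)
y = 4.8*0.3 / (1 + (4.8-1)*0.3)
y = 1.44 / (1 + 1.14)
y = 1.44 / 2.14
y = 0.6729


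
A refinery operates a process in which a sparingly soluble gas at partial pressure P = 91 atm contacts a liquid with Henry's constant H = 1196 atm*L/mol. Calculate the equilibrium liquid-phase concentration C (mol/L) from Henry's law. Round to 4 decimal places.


C = P / H
C = 91 / 1196
C = 0.0761 mol/L


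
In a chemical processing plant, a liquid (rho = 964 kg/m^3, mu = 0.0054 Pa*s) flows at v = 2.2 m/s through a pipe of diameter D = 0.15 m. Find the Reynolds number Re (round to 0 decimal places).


Re = rho * v * D / mu
Re = 964 * 2.2 * 0.15 / 0.0054
Re = 318.12 / 0.0054
Re = 58911


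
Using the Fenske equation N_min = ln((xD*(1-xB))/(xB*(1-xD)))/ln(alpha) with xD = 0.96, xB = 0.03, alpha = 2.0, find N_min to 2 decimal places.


N_min = ln((xD*(1-xB))/(xB*(1-xD))) / ln(alpha)
Numerator inside ln: 0.9312 / 0.0012 = 776.0
ln(776.0) = 6.654153
ln(alpha) = ln(2.0) = 0.693147
N_min = 6.654153 / 0.693147 = 9.60


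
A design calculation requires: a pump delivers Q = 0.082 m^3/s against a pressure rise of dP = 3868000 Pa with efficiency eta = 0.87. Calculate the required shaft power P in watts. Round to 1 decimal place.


P = Q * dP / eta
P = 0.082 * 3868000 / 0.87
P = 317176.0 / 0.87
P = 364570.1 W


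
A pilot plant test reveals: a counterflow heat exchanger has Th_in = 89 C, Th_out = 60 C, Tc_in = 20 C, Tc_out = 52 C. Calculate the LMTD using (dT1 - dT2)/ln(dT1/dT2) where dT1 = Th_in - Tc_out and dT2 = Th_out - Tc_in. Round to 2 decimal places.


dT1 = Th_in - Tc_out = 89 - 52 = 37
dT2 = Th_out - Tc_in = 60 - 20 = 40
LMTD = (dT1 - dT2) / ln(dT1/dT2)
LMTD = (37 - 40) / ln(37/40)
LMTD = 38.48 K


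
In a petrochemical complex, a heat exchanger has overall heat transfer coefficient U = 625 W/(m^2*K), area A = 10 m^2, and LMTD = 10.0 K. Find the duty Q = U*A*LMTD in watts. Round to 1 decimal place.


Q = U * A * LMTD
Q = 625 * 10 * 10.0
Q = 62500.0 W


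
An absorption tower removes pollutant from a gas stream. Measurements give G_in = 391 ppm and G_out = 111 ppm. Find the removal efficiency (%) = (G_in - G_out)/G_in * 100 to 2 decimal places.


Efficiency = (G_in - G_out) / G_in * 100%
Efficiency = (391 - 111) / 391 * 100
Efficiency = 280 / 391 * 100
Efficiency = 71.61%


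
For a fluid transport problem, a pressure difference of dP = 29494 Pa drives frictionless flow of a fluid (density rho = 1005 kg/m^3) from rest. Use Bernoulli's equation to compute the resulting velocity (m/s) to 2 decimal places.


v = sqrt(2*dP/rho)
v = sqrt(2*29494/1005)
v = sqrt(58.694527)
v = 7.66 m/s


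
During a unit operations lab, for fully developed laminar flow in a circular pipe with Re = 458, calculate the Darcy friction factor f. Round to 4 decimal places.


f = 64 / Re
f = 64 / 458
f = 0.1397


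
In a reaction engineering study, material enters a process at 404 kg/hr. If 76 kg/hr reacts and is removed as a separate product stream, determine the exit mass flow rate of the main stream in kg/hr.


Steady-state mass balance on the main outlet: F_out = F_in - F_removed
F_out = 404 - 76
F_out = 328 kg/hr


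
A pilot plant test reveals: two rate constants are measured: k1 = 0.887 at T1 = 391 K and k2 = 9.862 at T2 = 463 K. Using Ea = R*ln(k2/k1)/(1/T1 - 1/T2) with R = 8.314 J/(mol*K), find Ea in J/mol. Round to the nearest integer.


Ea = R * ln(k2/k1) / (1/T1 - 1/T2)
ln(k2/k1) = ln(9.862/0.887) = 2.4085993
1/T1 - 1/T2 = 1/391 - 1/463 = 0.000397717543
Ea = 8.314 * 2.4085993 / 0.000397717543
Ea = 50350 J/mol


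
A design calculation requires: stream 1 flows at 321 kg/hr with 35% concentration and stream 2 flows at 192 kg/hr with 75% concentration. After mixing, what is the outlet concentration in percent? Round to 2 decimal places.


Mass balance on solute: F1*x1 + F2*x2 = F3*x3
F3 = F1 + F2 = 321 + 192 = 513 kg/hr
x3 = (F1*x1 + F2*x2)/F3
x3 = (321*0.35 + 192*0.75) / 513
x3 = 49.97%


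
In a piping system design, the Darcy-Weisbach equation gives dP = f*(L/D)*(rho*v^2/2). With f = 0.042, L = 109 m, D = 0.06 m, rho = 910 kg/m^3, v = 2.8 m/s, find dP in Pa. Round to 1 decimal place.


dP = f * (L/D) * (rho*v^2/2)
dP = 0.042 * (109/0.06) * (910*2.8^2/2)
L/D = 1816.66666667
rho*v^2/2 = 910*7.84/2 = 3567.2
dP = 0.042 * 1816.66666667 * 3567.2
dP = 272177.4 Pa


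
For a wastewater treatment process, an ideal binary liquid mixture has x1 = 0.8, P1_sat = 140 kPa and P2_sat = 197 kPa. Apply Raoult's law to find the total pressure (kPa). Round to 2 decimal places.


P = x1*P1_sat + x2*P2_sat
x2 = 1 - x1 = 1 - 0.8 = 0.2
P = 0.8*140 + 0.2*197
P = 112.0 + 39.4
P = 151.40 kPa


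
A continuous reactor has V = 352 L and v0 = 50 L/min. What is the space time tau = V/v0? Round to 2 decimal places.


tau = V / v0
tau = 352 / 50
tau = 7.04 min


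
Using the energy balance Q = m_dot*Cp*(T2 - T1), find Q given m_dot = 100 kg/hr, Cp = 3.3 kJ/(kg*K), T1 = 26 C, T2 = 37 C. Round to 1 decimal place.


Q = m_dot * Cp * (T2 - T1)
Q = 100 * 3.3 * (37 - 26)
Q = 100 * 3.3 * 11
Q = 3630.0 kJ/hr


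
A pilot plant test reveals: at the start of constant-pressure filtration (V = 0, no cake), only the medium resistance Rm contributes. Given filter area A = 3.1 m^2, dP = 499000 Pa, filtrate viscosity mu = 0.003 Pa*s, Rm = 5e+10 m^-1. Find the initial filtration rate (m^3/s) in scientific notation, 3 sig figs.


rate = A * dP / (mu * Rm)
rate = 3.1 * 499000 / (0.003 * 5e+10)
rate = 1546900.0 / 1.500e+08
rate = 1.03e-02 m^3/s


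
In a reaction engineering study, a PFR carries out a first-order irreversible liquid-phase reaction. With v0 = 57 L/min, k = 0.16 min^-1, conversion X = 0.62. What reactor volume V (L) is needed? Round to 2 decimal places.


V = (v0/k) * ln(1/(1-X))
V = (57/0.16) * ln(1/(1-0.62))
V = 356.25 * ln(2.631579)
V = 356.25 * 0.967584
V = 344.70 L


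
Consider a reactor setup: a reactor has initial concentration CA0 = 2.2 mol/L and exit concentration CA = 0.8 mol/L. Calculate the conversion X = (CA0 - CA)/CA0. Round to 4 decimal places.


X = (CA0 - CA) / CA0
X = (2.2 - 0.8) / 2.2
X = 1.4 / 2.2
X = 0.6364


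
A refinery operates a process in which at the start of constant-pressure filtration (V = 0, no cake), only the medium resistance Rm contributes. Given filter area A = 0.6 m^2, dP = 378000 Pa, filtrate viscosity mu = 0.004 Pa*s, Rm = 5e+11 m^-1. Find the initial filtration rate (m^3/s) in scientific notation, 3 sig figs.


rate = A * dP / (mu * Rm)
rate = 0.6 * 378000 / (0.004 * 5e+11)
rate = 226800.0 / 2.000e+09
rate = 1.13e-04 m^3/s


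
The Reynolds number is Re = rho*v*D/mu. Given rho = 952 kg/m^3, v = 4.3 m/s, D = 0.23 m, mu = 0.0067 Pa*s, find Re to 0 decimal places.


Re = rho * v * D / mu
Re = 952 * 4.3 * 0.23 / 0.0067
Re = 941.528 / 0.0067
Re = 140527


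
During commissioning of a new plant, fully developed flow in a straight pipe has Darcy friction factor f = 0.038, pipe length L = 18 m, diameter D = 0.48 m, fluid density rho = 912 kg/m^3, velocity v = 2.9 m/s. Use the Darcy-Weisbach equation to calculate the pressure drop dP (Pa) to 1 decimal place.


dP = f * (L/D) * (rho*v^2/2)
dP = 0.038 * (18/0.48) * (912*2.9^2/2)
L/D = 37.5
rho*v^2/2 = 912*8.41/2 = 3834.96
dP = 0.038 * 37.5 * 3834.96
dP = 5464.8 Pa


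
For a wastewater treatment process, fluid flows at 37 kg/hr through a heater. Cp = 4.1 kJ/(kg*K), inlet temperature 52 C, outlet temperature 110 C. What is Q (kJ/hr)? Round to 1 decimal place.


Q = m_dot * Cp * (T2 - T1)
Q = 37 * 4.1 * (110 - 52)
Q = 37 * 4.1 * 58
Q = 8798.6 kJ/hr


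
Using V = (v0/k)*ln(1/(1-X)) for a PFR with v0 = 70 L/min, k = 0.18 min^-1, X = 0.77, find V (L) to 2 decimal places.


V = (v0/k) * ln(1/(1-X))
V = (70/0.18) * ln(1/(1-0.77))
V = 388.888889 * ln(4.347826)
V = 388.888889 * 1.469676
V = 571.54 L


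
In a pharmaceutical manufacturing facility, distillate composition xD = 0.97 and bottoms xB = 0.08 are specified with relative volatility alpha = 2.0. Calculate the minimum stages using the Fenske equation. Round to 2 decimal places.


N_min = ln((xD*(1-xB))/(xB*(1-xD))) / ln(alpha)
Numerator inside ln: 0.8924 / 0.0024 = 371.833333
ln(371.833333) = 5.918446
ln(alpha) = ln(2.0) = 0.693147
N_min = 5.918446 / 0.693147 = 8.54


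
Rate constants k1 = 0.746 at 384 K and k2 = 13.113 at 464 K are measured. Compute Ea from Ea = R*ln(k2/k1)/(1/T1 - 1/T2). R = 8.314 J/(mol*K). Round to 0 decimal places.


Ea = R * ln(k2/k1) / (1/T1 - 1/T2)
ln(k2/k1) = ln(13.113/0.746) = 2.8666338
1/T1 - 1/T2 = 1/384 - 1/464 = 0.000448994253
Ea = 8.314 * 2.8666338 / 0.000448994253
Ea = 53081 J/mol


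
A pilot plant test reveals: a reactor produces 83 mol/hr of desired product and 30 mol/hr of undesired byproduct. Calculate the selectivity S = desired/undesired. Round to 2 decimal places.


S = desired product rate / undesired product rate
S = 83 / 30
S = 2.77


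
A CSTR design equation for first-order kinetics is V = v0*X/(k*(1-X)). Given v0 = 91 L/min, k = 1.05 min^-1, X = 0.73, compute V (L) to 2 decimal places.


V = v0 * X / (k * (1 - X))
V = 91 * 0.73 / (1.05 * (1 - 0.73))
V = 66.43 / (1.05 * 0.27)
V = 66.43 / 0.2835
V = 234.32 L


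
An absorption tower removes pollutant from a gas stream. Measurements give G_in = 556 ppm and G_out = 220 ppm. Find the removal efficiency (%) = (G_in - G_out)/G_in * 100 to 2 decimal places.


Efficiency = (G_in - G_out) / G_in * 100%
Efficiency = (556 - 220) / 556 * 100
Efficiency = 336 / 556 * 100
Efficiency = 60.43%


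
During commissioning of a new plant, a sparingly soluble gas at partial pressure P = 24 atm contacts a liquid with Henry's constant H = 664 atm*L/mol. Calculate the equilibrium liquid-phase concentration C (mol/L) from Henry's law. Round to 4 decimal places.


C = P / H
C = 24 / 664
C = 0.0361 mol/L


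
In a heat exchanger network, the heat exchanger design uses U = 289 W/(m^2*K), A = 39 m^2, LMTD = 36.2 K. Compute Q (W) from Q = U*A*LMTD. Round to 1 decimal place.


Q = U * A * LMTD
Q = 289 * 39 * 36.2
Q = 408010.2 W


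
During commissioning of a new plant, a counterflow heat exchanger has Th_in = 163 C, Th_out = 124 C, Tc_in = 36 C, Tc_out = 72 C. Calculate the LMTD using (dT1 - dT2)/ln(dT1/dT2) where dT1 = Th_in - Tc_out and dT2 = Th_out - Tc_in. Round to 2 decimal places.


dT1 = Th_in - Tc_out = 163 - 72 = 91
dT2 = Th_out - Tc_in = 124 - 36 = 88
LMTD = (dT1 - dT2) / ln(dT1/dT2)
LMTD = (91 - 88) / ln(91/88)
LMTD = 89.49 K


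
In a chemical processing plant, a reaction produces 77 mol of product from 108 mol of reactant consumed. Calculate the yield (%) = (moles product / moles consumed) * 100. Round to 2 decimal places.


Yield = (moles product / moles consumed) * 100%
Yield = (77 / 108) * 100
Yield = 0.713 * 100
Yield = 71.30%


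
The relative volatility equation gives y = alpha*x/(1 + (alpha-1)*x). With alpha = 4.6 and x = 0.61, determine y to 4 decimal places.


y = alpha*x / (1 + (alpha-1)*x)
y = 4.6*0.61 / (1 + (4.6-1)*0.61)
y = 2.806 / (1 + 2.196)
y = 2.806 / 3.196
y = 0.8780


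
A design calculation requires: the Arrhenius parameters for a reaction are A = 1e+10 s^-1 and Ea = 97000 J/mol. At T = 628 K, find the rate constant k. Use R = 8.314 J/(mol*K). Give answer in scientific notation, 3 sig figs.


k = A * exp(-Ea/(R*T))
k = 1e+10 * exp(-97000 / (8.314 * 628))
k = 1e+10 * exp(-18.578133)
k = 8.54e+01


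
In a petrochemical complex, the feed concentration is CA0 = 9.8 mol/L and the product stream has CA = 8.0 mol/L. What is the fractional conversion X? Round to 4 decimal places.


X = (CA0 - CA) / CA0
X = (9.8 - 8.0) / 9.8
X = 1.8 / 9.8
X = 0.1837


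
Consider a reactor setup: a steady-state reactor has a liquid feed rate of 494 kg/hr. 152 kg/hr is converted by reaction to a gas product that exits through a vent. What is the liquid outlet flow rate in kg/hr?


Steady-state mass balance on the main outlet: F_out = F_in - F_removed
F_out = 494 - 152
F_out = 342 kg/hr


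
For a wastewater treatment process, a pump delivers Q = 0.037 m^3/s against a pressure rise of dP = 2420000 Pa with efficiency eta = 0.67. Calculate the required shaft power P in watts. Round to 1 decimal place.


P = Q * dP / eta
P = 0.037 * 2420000 / 0.67
P = 89540.0 / 0.67
P = 133641.8 W


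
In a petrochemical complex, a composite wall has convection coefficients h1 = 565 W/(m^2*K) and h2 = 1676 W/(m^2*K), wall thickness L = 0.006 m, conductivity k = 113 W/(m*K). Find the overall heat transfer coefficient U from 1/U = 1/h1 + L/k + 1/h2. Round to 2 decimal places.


1/U = 1/h1 + L/k + 1/h2
1/U = 1/565 + 0.006/113 + 1/1676
1/U = 0.0017699115 + 5.30973e-05 + 0.0005966587
1/U = 0.0024196675
U = 413.28 W/(m^2*K)


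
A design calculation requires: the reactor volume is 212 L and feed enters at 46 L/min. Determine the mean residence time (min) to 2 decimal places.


tau = V / v0
tau = 212 / 46
tau = 4.61 min


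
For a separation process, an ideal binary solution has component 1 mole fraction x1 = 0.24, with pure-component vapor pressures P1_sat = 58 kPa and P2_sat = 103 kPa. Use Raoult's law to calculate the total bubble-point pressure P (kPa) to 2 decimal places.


P = x1*P1_sat + x2*P2_sat
x2 = 1 - x1 = 1 - 0.24 = 0.76
P = 0.24*58 + 0.76*103
P = 13.92 + 78.28
P = 92.20 kPa


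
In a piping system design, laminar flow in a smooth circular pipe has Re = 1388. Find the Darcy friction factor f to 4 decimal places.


f = 64 / Re
f = 64 / 1388
f = 0.0461


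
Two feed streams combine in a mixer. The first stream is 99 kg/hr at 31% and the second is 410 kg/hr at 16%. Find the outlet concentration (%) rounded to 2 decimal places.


Mass balance on solute: F1*x1 + F2*x2 = F3*x3
F3 = F1 + F2 = 99 + 410 = 509 kg/hr
x3 = (F1*x1 + F2*x2)/F3
x3 = (99*0.31 + 410*0.16) / 509
x3 = 18.92%


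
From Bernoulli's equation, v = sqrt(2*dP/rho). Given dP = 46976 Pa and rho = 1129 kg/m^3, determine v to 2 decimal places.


v = sqrt(2*dP/rho)
v = sqrt(2*46976/1129)
v = sqrt(83.217006)
v = 9.12 m/s


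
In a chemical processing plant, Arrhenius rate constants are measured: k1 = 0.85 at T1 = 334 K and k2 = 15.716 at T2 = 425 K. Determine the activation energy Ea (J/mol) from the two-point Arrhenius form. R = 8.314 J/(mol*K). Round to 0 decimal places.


Ea = R * ln(k2/k1) / (1/T1 - 1/T2)
ln(k2/k1) = ln(15.716/0.85) = 2.9171982
1/T1 - 1/T2 = 1/334 - 1/425 = 0.0006410708
Ea = 8.314 * 2.9171982 / 0.0006410708
Ea = 37833 J/mol


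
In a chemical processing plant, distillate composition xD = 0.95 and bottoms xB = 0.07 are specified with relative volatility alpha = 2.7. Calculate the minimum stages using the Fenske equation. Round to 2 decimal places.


N_min = ln((xD*(1-xB))/(xB*(1-xD))) / ln(alpha)
Numerator inside ln: 0.8835 / 0.0035 = 252.428571
ln(252.428571) = 5.531128
ln(alpha) = ln(2.7) = 0.993252
N_min = 5.531128 / 0.993252 = 5.57


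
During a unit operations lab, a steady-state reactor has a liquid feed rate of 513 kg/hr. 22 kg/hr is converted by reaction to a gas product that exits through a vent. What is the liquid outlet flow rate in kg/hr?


Steady-state mass balance on the main outlet: F_out = F_in - F_removed
F_out = 513 - 22
F_out = 491 kg/hr


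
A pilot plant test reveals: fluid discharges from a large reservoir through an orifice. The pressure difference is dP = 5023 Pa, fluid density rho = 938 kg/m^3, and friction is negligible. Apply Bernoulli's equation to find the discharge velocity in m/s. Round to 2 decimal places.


v = sqrt(2*dP/rho)
v = sqrt(2*5023/938)
v = sqrt(10.710021)
v = 3.27 m/s


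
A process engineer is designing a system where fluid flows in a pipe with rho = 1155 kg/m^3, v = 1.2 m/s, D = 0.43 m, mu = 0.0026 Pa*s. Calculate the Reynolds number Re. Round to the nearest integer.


Re = rho * v * D / mu
Re = 1155 * 1.2 * 0.43 / 0.0026
Re = 595.98 / 0.0026
Re = 229223


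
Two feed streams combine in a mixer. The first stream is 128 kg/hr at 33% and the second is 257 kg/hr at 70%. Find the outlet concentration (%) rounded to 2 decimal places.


Mass balance on solute: F1*x1 + F2*x2 = F3*x3
F3 = F1 + F2 = 128 + 257 = 385 kg/hr
x3 = (F1*x1 + F2*x2)/F3
x3 = (128*0.33 + 257*0.7) / 385
x3 = 57.70%


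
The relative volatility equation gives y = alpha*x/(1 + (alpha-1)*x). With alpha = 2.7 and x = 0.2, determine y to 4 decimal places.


y = alpha*x / (1 + (alpha-1)*x)
y = 2.7*0.2 / (1 + (2.7-1)*0.2)
y = 0.54 / (1 + 0.34)
y = 0.54 / 1.34
y = 0.4030


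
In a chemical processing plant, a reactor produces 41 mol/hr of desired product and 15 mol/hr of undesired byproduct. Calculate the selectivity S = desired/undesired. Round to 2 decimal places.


S = desired product rate / undesired product rate
S = 41 / 15
S = 2.73


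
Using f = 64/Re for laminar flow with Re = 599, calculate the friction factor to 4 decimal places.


f = 64 / Re
f = 64 / 599
f = 0.1068


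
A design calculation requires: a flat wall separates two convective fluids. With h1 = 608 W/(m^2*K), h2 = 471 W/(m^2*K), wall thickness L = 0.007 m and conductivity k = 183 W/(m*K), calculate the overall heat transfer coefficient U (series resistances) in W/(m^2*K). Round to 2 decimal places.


1/U = 1/h1 + L/k + 1/h2
1/U = 1/608 + 0.007/183 + 1/471
1/U = 0.0016447368 + 3.82514e-05 + 0.0021231423
1/U = 0.0038061305
U = 262.73 W/(m^2*K)


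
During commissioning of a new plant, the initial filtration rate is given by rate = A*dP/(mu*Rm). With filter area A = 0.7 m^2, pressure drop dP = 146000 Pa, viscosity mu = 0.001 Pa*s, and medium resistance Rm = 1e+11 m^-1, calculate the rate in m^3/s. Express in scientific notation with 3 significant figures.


rate = A * dP / (mu * Rm)
rate = 0.7 * 146000 / (0.001 * 1e+11)
rate = 102200.0 / 1.000e+08
rate = 1.02e-03 m^3/s


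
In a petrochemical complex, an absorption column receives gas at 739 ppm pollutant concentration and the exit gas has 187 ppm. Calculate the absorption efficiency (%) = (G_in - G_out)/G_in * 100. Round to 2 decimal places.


Efficiency = (G_in - G_out) / G_in * 100%
Efficiency = (739 - 187) / 739 * 100
Efficiency = 552 / 739 * 100
Efficiency = 74.70%


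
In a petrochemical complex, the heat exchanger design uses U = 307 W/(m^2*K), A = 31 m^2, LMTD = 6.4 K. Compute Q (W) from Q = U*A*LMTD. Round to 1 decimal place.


Q = U * A * LMTD
Q = 307 * 31 * 6.4
Q = 60908.8 W


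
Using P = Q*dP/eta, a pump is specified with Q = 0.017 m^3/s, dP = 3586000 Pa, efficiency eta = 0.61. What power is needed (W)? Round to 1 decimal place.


P = Q * dP / eta
P = 0.017 * 3586000 / 0.61
P = 60962.0 / 0.61
P = 99937.7 W


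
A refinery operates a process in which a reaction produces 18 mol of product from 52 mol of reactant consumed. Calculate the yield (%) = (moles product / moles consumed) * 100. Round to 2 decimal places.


Yield = (moles product / moles consumed) * 100%
Yield = (18 / 52) * 100
Yield = 0.3462 * 100
Yield = 34.62%


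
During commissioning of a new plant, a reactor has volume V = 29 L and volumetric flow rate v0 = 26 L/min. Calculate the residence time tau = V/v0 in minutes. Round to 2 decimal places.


tau = V / v0
tau = 29 / 26
tau = 1.12 min


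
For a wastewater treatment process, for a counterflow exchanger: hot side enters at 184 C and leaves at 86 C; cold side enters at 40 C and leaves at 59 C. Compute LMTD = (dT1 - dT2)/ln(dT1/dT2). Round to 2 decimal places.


dT1 = Th_in - Tc_out = 184 - 59 = 125
dT2 = Th_out - Tc_in = 86 - 40 = 46
LMTD = (dT1 - dT2) / ln(dT1/dT2)
LMTD = (125 - 46) / ln(125/46)
LMTD = 79.03 K


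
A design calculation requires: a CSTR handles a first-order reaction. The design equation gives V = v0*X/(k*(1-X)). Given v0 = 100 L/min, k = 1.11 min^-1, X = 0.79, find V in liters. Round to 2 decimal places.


V = v0 * X / (k * (1 - X))
V = 100 * 0.79 / (1.11 * (1 - 0.79))
V = 79.0 / (1.11 * 0.21)
V = 79.0 / 0.2331
V = 338.91 L


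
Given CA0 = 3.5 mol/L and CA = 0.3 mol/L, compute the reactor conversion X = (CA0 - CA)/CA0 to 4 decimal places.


X = (CA0 - CA) / CA0
X = (3.5 - 0.3) / 3.5
X = 3.2 / 3.5
X = 0.9143


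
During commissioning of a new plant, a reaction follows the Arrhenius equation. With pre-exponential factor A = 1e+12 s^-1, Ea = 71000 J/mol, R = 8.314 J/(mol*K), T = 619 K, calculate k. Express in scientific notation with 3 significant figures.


k = A * exp(-Ea/(R*T))
k = 1e+12 * exp(-71000 / (8.314 * 619))
k = 1e+12 * exp(-13.796143)
k = 1.02e+06


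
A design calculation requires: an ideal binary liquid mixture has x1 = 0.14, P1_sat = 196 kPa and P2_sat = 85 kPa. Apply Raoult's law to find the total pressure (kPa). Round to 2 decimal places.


P = x1*P1_sat + x2*P2_sat
x2 = 1 - x1 = 1 - 0.14 = 0.86
P = 0.14*196 + 0.86*85
P = 27.44 + 73.1
P = 100.54 kPa


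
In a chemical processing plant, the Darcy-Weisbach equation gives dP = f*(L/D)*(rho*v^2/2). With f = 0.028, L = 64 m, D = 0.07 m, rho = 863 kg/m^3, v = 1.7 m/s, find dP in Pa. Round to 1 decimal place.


dP = f * (L/D) * (rho*v^2/2)
dP = 0.028 * (64/0.07) * (863*1.7^2/2)
L/D = 914.28571429
rho*v^2/2 = 863*2.89/2 = 1247.035
dP = 0.028 * 914.28571429 * 1247.035
dP = 31924.1 Pa


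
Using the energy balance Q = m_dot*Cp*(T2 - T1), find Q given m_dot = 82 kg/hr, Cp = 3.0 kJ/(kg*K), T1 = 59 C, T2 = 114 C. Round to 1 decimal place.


Q = m_dot * Cp * (T2 - T1)
Q = 82 * 3.0 * (114 - 59)
Q = 82 * 3.0 * 55
Q = 13530.0 kJ/hr


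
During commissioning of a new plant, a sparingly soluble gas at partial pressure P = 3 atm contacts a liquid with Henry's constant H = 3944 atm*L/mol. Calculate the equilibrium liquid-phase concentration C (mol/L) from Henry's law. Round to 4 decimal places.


C = P / H
C = 3 / 3944
C = 0.0008 mol/L


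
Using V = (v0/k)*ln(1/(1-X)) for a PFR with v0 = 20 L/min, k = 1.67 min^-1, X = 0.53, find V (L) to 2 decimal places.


V = (v0/k) * ln(1/(1-X))
V = (20/1.67) * ln(1/(1-0.53))
V = 11.976048 * ln(2.12766)
V = 11.976048 * 0.755023
V = 9.04 L


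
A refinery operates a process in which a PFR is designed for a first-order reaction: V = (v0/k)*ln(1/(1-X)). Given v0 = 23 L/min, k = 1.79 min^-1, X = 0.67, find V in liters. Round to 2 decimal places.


V = (v0/k) * ln(1/(1-X))
V = (23/1.79) * ln(1/(1-0.67))
V = 12.849162 * ln(3.030303)
V = 12.849162 * 1.108663
V = 14.25 L


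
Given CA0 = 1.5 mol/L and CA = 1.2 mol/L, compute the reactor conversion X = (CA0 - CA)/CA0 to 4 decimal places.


X = (CA0 - CA) / CA0
X = (1.5 - 1.2) / 1.5
X = 0.3 / 1.5
X = 0.2000


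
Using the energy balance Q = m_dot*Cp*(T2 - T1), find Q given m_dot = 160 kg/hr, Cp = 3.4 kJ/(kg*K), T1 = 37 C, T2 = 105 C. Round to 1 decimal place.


Q = m_dot * Cp * (T2 - T1)
Q = 160 * 3.4 * (105 - 37)
Q = 160 * 3.4 * 68
Q = 36992.0 kJ/hr


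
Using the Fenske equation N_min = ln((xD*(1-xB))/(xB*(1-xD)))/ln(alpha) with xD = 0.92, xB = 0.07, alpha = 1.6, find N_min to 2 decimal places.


N_min = ln((xD*(1-xB))/(xB*(1-xD))) / ln(alpha)
Numerator inside ln: 0.8556 / 0.0056 = 152.785714
ln(152.785714) = 5.029036
ln(alpha) = ln(1.6) = 0.470004
N_min = 5.029036 / 0.470004 = 10.70


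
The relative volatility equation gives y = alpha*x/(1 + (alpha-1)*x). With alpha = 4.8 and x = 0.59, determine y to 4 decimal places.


y = alpha*x / (1 + (alpha-1)*x)
y = 4.8*0.59 / (1 + (4.8-1)*0.59)
y = 2.832 / (1 + 2.242)
y = 2.832 / 3.242
y = 0.8735


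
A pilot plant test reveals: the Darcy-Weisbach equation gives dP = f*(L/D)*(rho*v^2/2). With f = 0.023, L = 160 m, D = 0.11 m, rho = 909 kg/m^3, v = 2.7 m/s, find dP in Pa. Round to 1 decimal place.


dP = f * (L/D) * (rho*v^2/2)
dP = 0.023 * (160/0.11) * (909*2.7^2/2)
L/D = 1454.54545455
rho*v^2/2 = 909*7.29/2 = 3313.305
dP = 0.023 * 1454.54545455 * 3313.305
dP = 110845.1 Pa


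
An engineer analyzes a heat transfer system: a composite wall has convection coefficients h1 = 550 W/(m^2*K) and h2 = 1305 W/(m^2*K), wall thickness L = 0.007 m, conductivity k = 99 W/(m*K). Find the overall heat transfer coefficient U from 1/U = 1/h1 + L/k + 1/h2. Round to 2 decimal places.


1/U = 1/h1 + L/k + 1/h2
1/U = 1/550 + 0.007/99 + 1/1305
1/U = 0.0018181818 + 7.07071e-05 + 0.0007662835
1/U = 0.0026551724
U = 376.62 W/(m^2*K)


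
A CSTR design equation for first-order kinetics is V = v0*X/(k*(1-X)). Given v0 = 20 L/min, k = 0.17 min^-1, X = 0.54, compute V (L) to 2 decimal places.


V = v0 * X / (k * (1 - X))
V = 20 * 0.54 / (0.17 * (1 - 0.54))
V = 10.8 / (0.17 * 0.46)
V = 10.8 / 0.0782
V = 138.11 L


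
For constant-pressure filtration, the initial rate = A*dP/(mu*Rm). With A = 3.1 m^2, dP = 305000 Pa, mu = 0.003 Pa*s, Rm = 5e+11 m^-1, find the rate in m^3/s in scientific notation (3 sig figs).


rate = A * dP / (mu * Rm)
rate = 3.1 * 305000 / (0.003 * 5e+11)
rate = 945500.0 / 1.500e+09
rate = 6.30e-04 m^3/s


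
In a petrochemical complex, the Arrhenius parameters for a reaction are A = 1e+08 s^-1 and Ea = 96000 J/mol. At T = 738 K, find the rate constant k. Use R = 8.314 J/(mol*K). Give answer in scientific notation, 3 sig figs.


k = A * exp(-Ea/(R*T))
k = 1e+08 * exp(-96000 / (8.314 * 738))
k = 1e+08 * exp(-15.646055)
k = 1.60e+01


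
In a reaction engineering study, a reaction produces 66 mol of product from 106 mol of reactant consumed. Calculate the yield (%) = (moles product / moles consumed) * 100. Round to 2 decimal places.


Yield = (moles product / moles consumed) * 100%
Yield = (66 / 106) * 100
Yield = 0.6226 * 100
Yield = 62.26%


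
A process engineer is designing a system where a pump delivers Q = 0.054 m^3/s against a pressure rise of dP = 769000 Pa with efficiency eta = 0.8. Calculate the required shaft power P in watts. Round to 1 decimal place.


P = Q * dP / eta
P = 0.054 * 769000 / 0.8
P = 41526.0 / 0.8
P = 51907.5 W


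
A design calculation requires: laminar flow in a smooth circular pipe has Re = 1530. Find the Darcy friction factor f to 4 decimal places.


f = 64 / Re
f = 64 / 1530
f = 0.0418


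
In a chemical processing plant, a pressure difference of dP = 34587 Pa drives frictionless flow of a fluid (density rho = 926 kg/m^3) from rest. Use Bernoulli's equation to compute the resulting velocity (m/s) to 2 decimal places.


v = sqrt(2*dP/rho)
v = sqrt(2*34587/926)
v = sqrt(74.701944)
v = 8.64 m/s


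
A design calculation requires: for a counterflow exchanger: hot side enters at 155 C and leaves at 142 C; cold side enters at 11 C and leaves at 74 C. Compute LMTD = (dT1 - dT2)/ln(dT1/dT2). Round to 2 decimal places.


dT1 = Th_in - Tc_out = 155 - 74 = 81
dT2 = Th_out - Tc_in = 142 - 11 = 131
LMTD = (dT1 - dT2) / ln(dT1/dT2)
LMTD = (81 - 131) / ln(81/131)
LMTD = 104.00 K


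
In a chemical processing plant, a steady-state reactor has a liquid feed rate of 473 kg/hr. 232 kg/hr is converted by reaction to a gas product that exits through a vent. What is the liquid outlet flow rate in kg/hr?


Steady-state mass balance on the main outlet: F_out = F_in - F_removed
F_out = 473 - 232
F_out = 241 kg/hr


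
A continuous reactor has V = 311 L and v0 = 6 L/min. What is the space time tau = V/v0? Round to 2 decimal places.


tau = V / v0
tau = 311 / 6
tau = 51.83 min


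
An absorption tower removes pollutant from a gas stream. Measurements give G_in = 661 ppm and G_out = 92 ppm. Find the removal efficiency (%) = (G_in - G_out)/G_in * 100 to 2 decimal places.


Efficiency = (G_in - G_out) / G_in * 100%
Efficiency = (661 - 92) / 661 * 100
Efficiency = 569 / 661 * 100
Efficiency = 86.08%


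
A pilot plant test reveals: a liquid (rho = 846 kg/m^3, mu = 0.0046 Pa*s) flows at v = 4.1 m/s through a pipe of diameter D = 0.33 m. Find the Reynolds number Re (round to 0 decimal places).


Re = rho * v * D / mu
Re = 846 * 4.1 * 0.33 / 0.0046
Re = 1144.638 / 0.0046
Re = 248834


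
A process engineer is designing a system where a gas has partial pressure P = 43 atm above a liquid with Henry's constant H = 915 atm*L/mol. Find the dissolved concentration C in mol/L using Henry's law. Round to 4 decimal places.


C = P / H
C = 43 / 915
C = 0.0470 mol/L


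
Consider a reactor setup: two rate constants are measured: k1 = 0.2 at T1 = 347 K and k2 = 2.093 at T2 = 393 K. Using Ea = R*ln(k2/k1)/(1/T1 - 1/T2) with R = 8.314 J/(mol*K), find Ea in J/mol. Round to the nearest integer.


Ea = R * ln(k2/k1) / (1/T1 - 1/T2)
ln(k2/k1) = ln(2.093/0.2) = 2.3480364
1/T1 - 1/T2 = 1/347 - 1/393 = 0.000337315118
Ea = 8.314 * 2.3480364 / 0.000337315118
Ea = 57873 J/mol


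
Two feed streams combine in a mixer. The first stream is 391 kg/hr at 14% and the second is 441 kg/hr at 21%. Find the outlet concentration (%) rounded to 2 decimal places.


Mass balance on solute: F1*x1 + F2*x2 = F3*x3
F3 = F1 + F2 = 391 + 441 = 832 kg/hr
x3 = (F1*x1 + F2*x2)/F3
x3 = (391*0.14 + 441*0.21) / 832
x3 = 17.71%


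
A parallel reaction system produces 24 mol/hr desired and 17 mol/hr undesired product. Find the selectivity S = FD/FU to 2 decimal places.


S = desired product rate / undesired product rate
S = 24 / 17
S = 1.41


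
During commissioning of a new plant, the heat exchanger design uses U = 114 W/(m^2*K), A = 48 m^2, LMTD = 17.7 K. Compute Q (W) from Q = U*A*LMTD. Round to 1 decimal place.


Q = U * A * LMTD
Q = 114 * 48 * 17.7
Q = 96854.4 W


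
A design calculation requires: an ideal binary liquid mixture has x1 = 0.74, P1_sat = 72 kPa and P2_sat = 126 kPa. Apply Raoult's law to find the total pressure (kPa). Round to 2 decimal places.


P = x1*P1_sat + x2*P2_sat
x2 = 1 - x1 = 1 - 0.74 = 0.26
P = 0.74*72 + 0.26*126
P = 53.28 + 32.76
P = 86.04 kPa


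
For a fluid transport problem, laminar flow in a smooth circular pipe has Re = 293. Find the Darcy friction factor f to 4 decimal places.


f = 64 / Re
f = 64 / 293
f = 0.2184


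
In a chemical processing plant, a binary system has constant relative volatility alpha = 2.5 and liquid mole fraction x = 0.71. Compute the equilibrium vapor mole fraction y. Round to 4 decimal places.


y = alpha*x / (1 + (alpha-1)*x)
y = 2.5*0.71 / (1 + (2.5-1)*0.71)
y = 1.775 / (1 + 1.065)
y = 1.775 / 2.065
y = 0.8596


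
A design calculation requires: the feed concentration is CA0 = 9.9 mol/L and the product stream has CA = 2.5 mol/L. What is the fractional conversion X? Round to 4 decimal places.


X = (CA0 - CA) / CA0
X = (9.9 - 2.5) / 9.9
X = 7.4 / 9.9
X = 0.7475


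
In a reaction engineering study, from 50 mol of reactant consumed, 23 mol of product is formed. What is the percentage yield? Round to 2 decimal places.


Yield = (moles product / moles consumed) * 100%
Yield = (23 / 50) * 100
Yield = 0.46 * 100
Yield = 46.00%


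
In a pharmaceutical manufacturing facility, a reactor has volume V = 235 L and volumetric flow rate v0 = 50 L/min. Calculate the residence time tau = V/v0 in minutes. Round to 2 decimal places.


tau = V / v0
tau = 235 / 50
tau = 4.70 min


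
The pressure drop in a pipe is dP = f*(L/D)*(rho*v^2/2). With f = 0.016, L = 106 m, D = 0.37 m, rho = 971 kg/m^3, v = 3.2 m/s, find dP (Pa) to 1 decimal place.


dP = f * (L/D) * (rho*v^2/2)
dP = 0.016 * (106/0.37) * (971*3.2^2/2)
L/D = 286.48648649
rho*v^2/2 = 971*10.24/2 = 4971.52
dP = 0.016 * 286.48648649 * 4971.52
dP = 22788.4 Pa


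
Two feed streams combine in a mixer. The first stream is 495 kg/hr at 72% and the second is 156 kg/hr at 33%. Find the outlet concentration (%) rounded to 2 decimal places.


Mass balance on solute: F1*x1 + F2*x2 = F3*x3
F3 = F1 + F2 = 495 + 156 = 651 kg/hr
x3 = (F1*x1 + F2*x2)/F3
x3 = (495*0.72 + 156*0.33) / 651
x3 = 62.65%


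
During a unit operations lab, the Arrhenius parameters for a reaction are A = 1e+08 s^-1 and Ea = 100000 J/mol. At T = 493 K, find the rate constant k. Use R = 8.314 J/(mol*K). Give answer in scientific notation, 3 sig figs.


k = A * exp(-Ea/(R*T))
k = 1e+08 * exp(-100000 / (8.314 * 493))
k = 1e+08 * exp(-24.397373)
k = 2.54e-03


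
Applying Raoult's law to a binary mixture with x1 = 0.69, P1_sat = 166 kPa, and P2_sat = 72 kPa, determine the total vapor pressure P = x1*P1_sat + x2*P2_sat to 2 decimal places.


P = x1*P1_sat + x2*P2_sat
x2 = 1 - x1 = 1 - 0.69 = 0.31
P = 0.69*166 + 0.31*72
P = 114.54 + 22.32
P = 136.86 kPa


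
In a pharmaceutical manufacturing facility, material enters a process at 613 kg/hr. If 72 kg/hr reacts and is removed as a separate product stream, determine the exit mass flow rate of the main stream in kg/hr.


Steady-state mass balance on the main outlet: F_out = F_in - F_removed
F_out = 613 - 72
F_out = 541 kg/hr


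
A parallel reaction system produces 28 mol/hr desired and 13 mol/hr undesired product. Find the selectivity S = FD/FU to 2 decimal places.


S = desired product rate / undesired product rate
S = 28 / 13
S = 2.15


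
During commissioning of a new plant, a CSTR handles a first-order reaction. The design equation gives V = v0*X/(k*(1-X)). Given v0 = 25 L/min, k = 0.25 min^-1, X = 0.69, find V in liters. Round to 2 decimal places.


V = v0 * X / (k * (1 - X))
V = 25 * 0.69 / (0.25 * (1 - 0.69))
V = 17.25 / (0.25 * 0.31)
V = 17.25 / 0.0775
V = 222.58 L


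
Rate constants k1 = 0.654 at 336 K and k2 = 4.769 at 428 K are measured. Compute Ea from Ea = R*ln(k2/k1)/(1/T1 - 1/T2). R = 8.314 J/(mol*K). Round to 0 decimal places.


Ea = R * ln(k2/k1) / (1/T1 - 1/T2)
ln(k2/k1) = ln(4.769/0.654) = 1.9867846
1/T1 - 1/T2 = 1/336 - 1/428 = 0.000639741878
Ea = 8.314 * 1.9867846 / 0.000639741878
Ea = 25820 J/mol


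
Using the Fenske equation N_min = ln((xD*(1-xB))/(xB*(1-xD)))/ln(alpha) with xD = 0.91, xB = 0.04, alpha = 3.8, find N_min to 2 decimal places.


N_min = ln((xD*(1-xB))/(xB*(1-xD))) / ln(alpha)
Numerator inside ln: 0.8736 / 0.0036 = 242.666667
ln(242.666667) = 5.491689
ln(alpha) = ln(3.8) = 1.335001
N_min = 5.491689 / 1.335001 = 4.11


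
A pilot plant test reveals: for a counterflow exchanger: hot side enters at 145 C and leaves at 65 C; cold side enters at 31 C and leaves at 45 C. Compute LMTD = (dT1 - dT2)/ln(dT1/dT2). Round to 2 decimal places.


dT1 = Th_in - Tc_out = 145 - 45 = 100
dT2 = Th_out - Tc_in = 65 - 31 = 34
LMTD = (dT1 - dT2) / ln(dT1/dT2)
LMTD = (100 - 34) / ln(100/34)
LMTD = 61.18 K


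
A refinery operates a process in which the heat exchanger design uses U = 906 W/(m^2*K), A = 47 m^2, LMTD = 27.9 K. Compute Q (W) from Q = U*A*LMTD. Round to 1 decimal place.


Q = U * A * LMTD
Q = 906 * 47 * 27.9
Q = 1188037.8 W


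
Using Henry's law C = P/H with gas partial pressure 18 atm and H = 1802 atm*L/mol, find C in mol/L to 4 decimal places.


C = P / H
C = 18 / 1802
C = 0.0100 mol/L


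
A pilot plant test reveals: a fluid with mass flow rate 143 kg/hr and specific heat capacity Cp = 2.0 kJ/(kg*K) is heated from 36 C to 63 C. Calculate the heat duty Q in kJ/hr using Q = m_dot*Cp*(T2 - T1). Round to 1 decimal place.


Q = m_dot * Cp * (T2 - T1)
Q = 143 * 2.0 * (63 - 36)
Q = 143 * 2.0 * 27
Q = 7722.0 kJ/hr
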